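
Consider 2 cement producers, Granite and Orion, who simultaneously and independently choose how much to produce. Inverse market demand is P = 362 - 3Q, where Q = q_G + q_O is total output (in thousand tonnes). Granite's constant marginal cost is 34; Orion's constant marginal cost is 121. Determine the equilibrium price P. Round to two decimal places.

Granite's profit: π_G = (362 - 3Q)q_G - (34q_G). Setting ∂π_G/∂q_G = 0: 328 - 6q_G - 3(q_O) = 0.
Orion's profit: π_O = (362 - 3Q)q_O - (121q_O). Setting ∂π_O/∂q_O = 0: 241 - 6q_O - 3(q_G) = 0.
So q_G = (328 - 3q_O)/6 and q_O = (241 - 3q_G)/6.
Solving the pair: q_G = 415/9, q_O = 154/9.
Total output Q = 569/9, so price P = 362 - 3·(569/9) = 517/3.

172.33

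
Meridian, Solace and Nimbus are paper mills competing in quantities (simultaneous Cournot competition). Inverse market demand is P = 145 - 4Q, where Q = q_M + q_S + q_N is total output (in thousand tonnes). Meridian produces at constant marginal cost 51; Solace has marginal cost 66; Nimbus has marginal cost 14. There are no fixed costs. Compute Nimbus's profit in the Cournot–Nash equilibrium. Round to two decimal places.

756.25

Meridian's profit: π_M = (145 - 4Q)q_M - (51q_M). Setting ∂π_M/∂q_M = 0: 94 - 8q_M - 4(q_S + q_N) = 0.
Solace's first-order condition: 79 - 8q_S - 4(q_M + q_N) = 0.
Nimbus's profit: π_N = (145 - 4Q)q_N - (14q_N). Setting ∂π_N/∂q_N = 0: 131 - 8q_N - 4(q_M + q_S) = 0.
Summing all 3 equations gives 304 − 16Q = 0, hence Q = 19.
Back-substituting: q_M = (94 − 76)/4 = 9/2, q_S = (79 − 76)/4 = 3/4, q_N = (131 − 76)/4 = 55/4.
Price P = 145 - 4·19 = 69.
Nimbus's profit: (69 - 14)·(55/4) = 756.2500.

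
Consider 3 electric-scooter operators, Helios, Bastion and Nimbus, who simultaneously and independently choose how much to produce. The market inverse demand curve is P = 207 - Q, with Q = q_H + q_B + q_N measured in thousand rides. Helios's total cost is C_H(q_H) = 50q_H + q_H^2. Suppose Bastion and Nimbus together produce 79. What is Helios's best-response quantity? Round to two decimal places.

19.50

With rivals' combined output fixed at 79, Helios's profit is π_H = (207 - 79 - q_H)q_H - (50q_H + q_H²) = (128 - q_H)q_H - (50q_H + q_H²).
∂π_H/∂q_H = 78 - 4q_H = 0, so q_H = 39/2.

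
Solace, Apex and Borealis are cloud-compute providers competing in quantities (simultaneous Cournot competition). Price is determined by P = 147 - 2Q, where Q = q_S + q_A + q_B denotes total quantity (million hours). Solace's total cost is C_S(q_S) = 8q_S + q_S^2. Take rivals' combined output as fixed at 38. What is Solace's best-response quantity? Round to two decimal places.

With rivals' combined output fixed at 38, Solace's profit is π_S = (147 - 2·38 - 2q_S)q_S - (8q_S + q_S²) = (71 - 2q_S)q_S - (8q_S + q_S²).
∂π_S/∂q_S = 63 - 6q_S = 0, so q_S = 21/2.

10.50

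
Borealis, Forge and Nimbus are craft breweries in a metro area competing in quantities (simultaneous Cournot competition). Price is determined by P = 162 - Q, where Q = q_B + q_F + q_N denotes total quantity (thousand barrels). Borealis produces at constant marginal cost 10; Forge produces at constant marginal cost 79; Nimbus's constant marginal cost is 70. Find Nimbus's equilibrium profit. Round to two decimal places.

Borealis's profit: π_B = (162 - Q)q_B - (10q_B). Setting ∂π_B/∂q_B = 0: 152 - 2q_B - (q_F + q_N) = 0.
Forge's profit: π_F = (162 - Q)q_F - (79q_F). Setting ∂π_F/∂q_F = 0: 83 - 2q_F - (q_B + q_N) = 0.
Nimbus's profit: π_N = (162 - Q)q_N - (70q_N). Setting ∂π_N/∂q_N = 0: 92 - 2q_N - (q_B + q_F) = 0.
Adding the 3 first-order conditions: 327 − 4Q = 0, so Q = 327/4.
Back-substituting: q_B = (152 − 327/4) = 281/4, q_F = (83 − 327/4) = 5/4, q_N = (92 − 327/4) = 41/4.
Price P = 162 - 327/4 = 321/4.
Nimbus's profit: (321/4 - 70)·(41/4) = 1681/16.

105.06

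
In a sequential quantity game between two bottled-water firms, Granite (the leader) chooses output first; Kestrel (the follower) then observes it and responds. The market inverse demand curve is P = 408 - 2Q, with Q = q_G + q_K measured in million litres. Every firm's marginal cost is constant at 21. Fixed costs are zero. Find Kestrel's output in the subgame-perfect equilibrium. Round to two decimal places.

48.38

Solve by backward induction. Given q_G, the follower Kestrel maximises π_K = (408 - 2q_G - 2q_K)q_K - 21q_K.
Follower FOC: 387 - 2q_G - 4q_K = 0, so q_K(q_G) = (387 - 2q_G)/4.
Granite substitutes q_K(q_G) into its own profit: π_G = q_G(408 - 2q_G - (387 - 2q_G)/2) - 21q_G = (429/2 - q_G)q_G - 21q_G.
Leader FOC: 387/2 - 2q_G = 0, so q_G = 387/4.
Then q_K = (387 - 2·(387/4))/4 = 387/8.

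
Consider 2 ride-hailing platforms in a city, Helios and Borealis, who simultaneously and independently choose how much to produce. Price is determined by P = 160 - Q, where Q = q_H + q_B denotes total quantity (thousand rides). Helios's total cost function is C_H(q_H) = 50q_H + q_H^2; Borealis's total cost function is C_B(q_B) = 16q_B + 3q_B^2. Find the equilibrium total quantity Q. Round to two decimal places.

Helios's profit: π_H = (160 - Q)q_H - (50q_H + q_H²). Setting ∂π_H/∂q_H = 0: 110 - 4q_H - (q_B) = 0.
Borealis's first-order condition: 144 - 8q_B - (q_H) = 0.
Best responses: q_H = (110 - q_B)/4, q_B = (144 - q_H)/8.
Solving the pair: q_H = 736/31, q_B = 466/31.
Total output Q = 736/31 + 466/31 = 1202/31.

38.77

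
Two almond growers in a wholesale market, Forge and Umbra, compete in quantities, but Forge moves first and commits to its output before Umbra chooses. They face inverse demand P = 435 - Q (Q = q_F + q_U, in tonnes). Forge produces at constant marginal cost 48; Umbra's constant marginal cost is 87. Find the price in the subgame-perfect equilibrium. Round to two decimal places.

154.50

Solve by backward induction. Given q_F, the follower Umbra maximises π_U = (435 - q_F - q_U)q_U - 87q_U.
Follower FOC: 348 - q_F - 2q_U = 0, so q_U(q_F) = (348 - q_F)/2.
The leader anticipates this reaction. Substituting into P = 435 - Q gives P = 261 - (1/2)q_F, so π_F = (261 - (1/2)q_F)q_F - 48q_F.
Leader FOC: 213 - q_F = 0, so q_F = 213.
Then q_U = (348 - 213)/2 = 135/2.
Total output Q = 561/2, so price P = 435 - 561/2 = 309/2.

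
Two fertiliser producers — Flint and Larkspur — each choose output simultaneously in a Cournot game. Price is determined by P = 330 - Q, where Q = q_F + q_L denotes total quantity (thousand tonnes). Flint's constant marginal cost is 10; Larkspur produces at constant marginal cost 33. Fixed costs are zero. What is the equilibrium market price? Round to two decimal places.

124.33

Flint's profit: π_F = (330 - Q)q_F - (10q_F). Setting ∂π_F/∂q_F = 0: 320 - 2q_F - (q_L) = 0.
Larkspur's profit: π_L = (330 - Q)q_L - (33q_L). Setting ∂π_L/∂q_L = 0: 297 - 2q_L - (q_F) = 0.
Rearranging gives the reaction functions q_F = (320 - q_L)/2 and q_L = (297 - q_F)/2.
Solving the pair: q_F = 343/3, q_L = 274/3.
Total output Q = 617/3, so price P = 330 - 617/3 = 373/3.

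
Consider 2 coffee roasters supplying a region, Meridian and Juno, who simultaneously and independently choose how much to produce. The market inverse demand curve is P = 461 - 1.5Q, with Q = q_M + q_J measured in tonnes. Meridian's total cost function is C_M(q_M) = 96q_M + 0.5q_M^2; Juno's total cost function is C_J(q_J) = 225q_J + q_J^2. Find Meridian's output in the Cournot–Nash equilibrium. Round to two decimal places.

82.87

Meridian's profit: π_M = (461 - 1.5Q)q_M - (96q_M + (1/2)q_M²). Setting ∂π_M/∂q_M = 0: 365 - 4q_M - (3/2)(q_J) = 0.
Juno's profit: π_J = (461 - 1.5Q)q_J - (225q_J + q_J²). Setting ∂π_J/∂q_J = 0: 236 - 5q_J - (3/2)(q_M) = 0.
Best responses: q_M = (365 - (3/2)q_J)/4, q_J = (236 - (3/2)q_M)/5.
Substituting one into the other gives q_M = 82.8732 and q_J = 1586/71.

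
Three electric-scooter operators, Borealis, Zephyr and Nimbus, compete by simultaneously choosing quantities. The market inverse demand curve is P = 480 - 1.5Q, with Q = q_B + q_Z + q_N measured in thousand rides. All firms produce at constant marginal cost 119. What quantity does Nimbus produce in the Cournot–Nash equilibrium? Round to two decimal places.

A representative firm's profit is π_i = q_i(480 - 1.5Q) - 119q_i.
First-order condition (treating rivals' output as given): 361 - 3q_i - (3/2)·Σ_{j≠i} q_j = 0.
With identical firms every q_j equals q_i, so Σ_{j≠i} q_j = 2q_i and 361 = 6q_i, giving q_i = 361/6.

60.17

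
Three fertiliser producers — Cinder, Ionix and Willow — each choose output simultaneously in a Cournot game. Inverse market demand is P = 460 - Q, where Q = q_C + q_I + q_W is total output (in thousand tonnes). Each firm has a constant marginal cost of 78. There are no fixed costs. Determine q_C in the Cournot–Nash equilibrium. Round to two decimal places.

Each firm earns π_i = (460 - Q)q_i - 78q_i.
First-order condition (treating rivals' output as given): 382 - 2q_i - Σ_{j≠i} q_j = 0.
By symmetry each firm produces the same amount; substituting Σ_{j≠i} q_j = 2q_i yields q_i = 382/4 = 191/2.

95.50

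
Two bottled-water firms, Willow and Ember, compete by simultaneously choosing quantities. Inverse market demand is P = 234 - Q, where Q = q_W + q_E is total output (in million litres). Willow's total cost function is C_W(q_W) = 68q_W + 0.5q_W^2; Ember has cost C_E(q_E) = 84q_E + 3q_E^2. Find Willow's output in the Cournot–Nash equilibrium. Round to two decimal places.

Willow's profit: π_W = (234 - Q)q_W - (68q_W + (1/2)q_W²). Setting ∂π_W/∂q_W = 0: 166 - 3q_W - (q_E) = 0.
Ember's first-order condition: 150 - 8q_E - (q_W) = 0.
Best responses: q_W = (166 - q_E)/3, q_E = (150 - q_W)/8.
Substituting one into the other gives q_W = 1178/23 and q_E = 284/23.

51.22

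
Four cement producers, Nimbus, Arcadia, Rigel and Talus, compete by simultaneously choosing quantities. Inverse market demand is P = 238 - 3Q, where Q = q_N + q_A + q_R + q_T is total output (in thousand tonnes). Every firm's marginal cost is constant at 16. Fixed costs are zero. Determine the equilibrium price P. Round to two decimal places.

60.40

Each firm earns π_i = (238 - 3Q)q_i - 16q_i.
First-order condition (treating rivals' output as given): 222 - 6q_i - 3·Σ_{j≠i} q_j = 0.
With identical firms every q_j equals q_i, so Σ_{j≠i} q_j = 3q_i and 222 = 15q_i, giving q_i = 74/5.
Total output Q = 296/5, so price P = 238 - 3·(296/5) = 302/5.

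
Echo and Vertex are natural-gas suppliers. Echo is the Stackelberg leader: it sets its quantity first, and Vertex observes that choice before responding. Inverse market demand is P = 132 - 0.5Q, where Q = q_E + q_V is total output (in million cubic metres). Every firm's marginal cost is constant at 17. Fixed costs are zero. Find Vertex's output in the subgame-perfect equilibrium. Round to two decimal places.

57.50

The follower Vertex best-responds to any q_E: π_V = (132 - 0.5Q)q_V - 17q_V.
Follower FOC: 115 - (1/2)q_E - q_V = 0, so q_V(q_E) = (115 - (1/2)q_E).
The leader anticipates this reaction. Substituting into P = 132 - 0.5Q gives P = 149/2 - (1/4)q_E, so π_E = (149/2 - (1/4)q_E)q_E - 17q_E.
Maximising: ∂π_E/∂q_E = 115/2 - (1/2)q_E = 0, giving q_E = 115.
Then q_V = (115 - (1/2)·115) = 115/2.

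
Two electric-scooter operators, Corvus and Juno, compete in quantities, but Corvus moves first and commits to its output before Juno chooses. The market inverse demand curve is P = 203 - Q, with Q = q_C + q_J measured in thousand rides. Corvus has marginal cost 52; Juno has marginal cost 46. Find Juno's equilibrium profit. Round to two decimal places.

The follower Juno best-responds to any q_C: π_J = (203 - Q)q_J - 46q_J.
Follower FOC: 157 - q_C - 2q_J = 0, so q_J(q_C) = (157 - q_C)/2.
The leader anticipates this reaction. Substituting into P = 203 - Q gives P = 249/2 - (1/2)q_C, so π_C = (249/2 - (1/2)q_C)q_C - 52q_C.
Leader FOC: 145/2 - q_C = 0, so q_C = 145/2.
Then q_J = (157 - 145/2)/2 = 169/4.
Price P = 203 - 459/4 = 353/4.
Juno's profit: (353/4 - 46)·(169/4) = 1785.0625.

1785.06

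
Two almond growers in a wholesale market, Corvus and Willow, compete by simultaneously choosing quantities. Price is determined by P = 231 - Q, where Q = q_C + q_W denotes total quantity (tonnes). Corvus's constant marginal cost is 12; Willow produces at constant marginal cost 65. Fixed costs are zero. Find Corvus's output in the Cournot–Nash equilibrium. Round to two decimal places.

90.67

Corvus's profit: π_C = (231 - Q)q_C - (12q_C). Setting ∂π_C/∂q_C = 0: 219 - 2q_C - (q_W) = 0.
Willow's profit: π_W = (231 - Q)q_W - (65q_W). Setting ∂π_W/∂q_W = 0: 166 - 2q_W - (q_C) = 0.
Best responses: q_C = (219 - q_W)/2, q_W = (166 - q_C)/2.
Substituting one into the other gives q_C = 272/3 and q_W = 113/3.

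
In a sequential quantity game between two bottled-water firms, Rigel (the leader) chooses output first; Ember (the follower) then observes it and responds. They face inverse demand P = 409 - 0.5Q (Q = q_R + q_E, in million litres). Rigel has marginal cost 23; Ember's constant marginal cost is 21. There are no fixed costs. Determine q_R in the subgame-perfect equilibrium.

Solve by backward induction. Given q_R, the follower Ember maximises π_E = (409 - (1/2)q_R - (1/2)q_E)q_E - 21q_E.
Setting the follower's marginal profit to zero, 388 - (1/2)q_R - q_E = 0, i.e. q_E = (388 - (1/2)q_R).
Rigel substitutes q_E(q_R) into its own profit: π_R = q_R(409 - (1/2)q_R - (388 - (1/2)q_R)/2) - 23q_R = (215 - (1/4)q_R)q_R - 23q_R.
Maximising: ∂π_R/∂q_R = 192 - (1/2)q_R = 0, giving q_R = 384.
Then q_E = (388 - (1/2)·384) = 196.

384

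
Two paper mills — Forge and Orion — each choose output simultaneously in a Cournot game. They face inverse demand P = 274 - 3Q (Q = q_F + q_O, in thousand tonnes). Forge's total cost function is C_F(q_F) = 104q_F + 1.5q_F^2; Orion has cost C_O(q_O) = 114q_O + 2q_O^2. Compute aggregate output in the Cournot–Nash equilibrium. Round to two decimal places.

Forge's profit: π_F = (274 - 3Q)q_F - (104q_F + (3/2)q_F²). Setting ∂π_F/∂q_F = 0: 170 - 9q_F - 3(q_O) = 0.
Orion's first-order condition: 160 - 10q_O - 3(q_F) = 0.
Best responses: q_F = (170 - 3q_O)/9, q_O = (160 - 3q_F)/10.
Substituting one into the other gives q_F = 1220/81 and q_O = 310/27.
Total output Q = 1220/81 + 310/27 = 26.5432.

26.54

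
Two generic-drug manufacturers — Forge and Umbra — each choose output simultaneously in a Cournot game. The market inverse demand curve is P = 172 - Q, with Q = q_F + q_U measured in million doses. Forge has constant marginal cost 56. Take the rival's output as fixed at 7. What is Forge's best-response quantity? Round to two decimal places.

54.50

With the rival's output fixed at 7, Forge's profit is π_F = (172 - 7 - q_F)q_F - (56q_F) = (165 - q_F)q_F - (56q_F).
∂π_F/∂q_F = 109 - 2q_F = 0, so q_F = 109/2.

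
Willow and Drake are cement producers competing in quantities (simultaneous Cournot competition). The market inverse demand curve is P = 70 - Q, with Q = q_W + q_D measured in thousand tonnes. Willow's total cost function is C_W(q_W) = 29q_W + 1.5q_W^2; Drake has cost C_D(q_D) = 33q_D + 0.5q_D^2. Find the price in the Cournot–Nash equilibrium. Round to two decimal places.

53.57

Willow's profit: π_W = (70 - Q)q_W - (29q_W + (3/2)q_W²). Setting ∂π_W/∂q_W = 0: 41 - 5q_W - (q_D) = 0.
Drake's profit: π_D = (70 - Q)q_D - (33q_D + (1/2)q_D²). Setting ∂π_D/∂q_D = 0: 37 - 3q_D - (q_W) = 0.
So q_W = (41 - q_D)/5 and q_D = (37 - q_W)/3.
Solving the pair: q_W = 43/7, q_D = 72/7.
Total output Q = 115/7, so price P = 70 - 115/7 = 375/7.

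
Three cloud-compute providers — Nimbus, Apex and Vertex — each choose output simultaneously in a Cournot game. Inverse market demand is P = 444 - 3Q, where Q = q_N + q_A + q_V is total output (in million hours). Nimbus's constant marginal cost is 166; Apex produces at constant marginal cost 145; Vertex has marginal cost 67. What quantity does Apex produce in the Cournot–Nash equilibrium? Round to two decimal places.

20.17

Nimbus's profit: π_N = (444 - 3Q)q_N - (166q_N). Setting ∂π_N/∂q_N = 0: 278 - 6q_N - 3(q_A + q_V) = 0.
Apex's first-order condition: 299 - 6q_A - 3(q_N + q_V) = 0.
Vertex's profit: π_V = (444 - 3Q)q_V - (67q_V). Setting ∂π_V/∂q_V = 0: 377 - 6q_V - 3(q_N + q_A) = 0.
Adding the 3 first-order conditions: 954 − 12Q = 0, so Q = 159/2.
Back-substituting: q_N = (278 − 477/2)/3 = 79/6, q_A = (299 − 477/2)/3 = 121/6, q_V = (377 − 477/2)/3 = 277/6.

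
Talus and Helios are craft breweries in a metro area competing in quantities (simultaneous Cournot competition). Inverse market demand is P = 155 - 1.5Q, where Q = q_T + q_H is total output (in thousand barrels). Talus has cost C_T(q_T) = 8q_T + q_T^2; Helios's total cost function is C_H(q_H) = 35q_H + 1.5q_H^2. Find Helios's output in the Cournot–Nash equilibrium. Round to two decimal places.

13.68

Talus's profit: π_T = (155 - 1.5Q)q_T - (8q_T + q_T²). Setting ∂π_T/∂q_T = 0: 147 - 5q_T - (3/2)(q_H) = 0.
Helios's first-order condition: 120 - 6q_H - (3/2)(q_T) = 0.
Best responses: q_T = (147 - (3/2)q_H)/5, q_H = (120 - (3/2)q_T)/6.
Solving the pair: q_T = 936/37, q_H = 506/37.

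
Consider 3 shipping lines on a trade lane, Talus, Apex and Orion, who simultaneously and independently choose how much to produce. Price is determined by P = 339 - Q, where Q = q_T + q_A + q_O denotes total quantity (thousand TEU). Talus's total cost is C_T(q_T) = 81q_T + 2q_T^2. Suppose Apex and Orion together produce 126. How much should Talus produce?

22

With rivals' combined output fixed at 126, Talus's profit is π_T = (339 - 126 - q_T)q_T - (81q_T + 2q_T²) = (213 - q_T)q_T - (81q_T + 2q_T²).
∂π_T/∂q_T = 132 - 6q_T = 0, so q_T = 22.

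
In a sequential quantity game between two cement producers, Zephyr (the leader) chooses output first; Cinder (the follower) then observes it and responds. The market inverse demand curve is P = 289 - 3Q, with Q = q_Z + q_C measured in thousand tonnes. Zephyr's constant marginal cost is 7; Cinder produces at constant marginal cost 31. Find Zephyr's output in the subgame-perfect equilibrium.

51

Solve by backward induction. Given q_Z, the follower Cinder maximises π_C = (289 - 3q_Z - 3q_C)q_C - 31q_C.
∂π_C/∂q_C = 258 - 3q_Z - 6q_C = 0 gives the reaction function q_C = (258 - 3q_Z)/6.
The leader anticipates this reaction. Substituting into P = 289 - 3Q gives P = 160 - (3/2)q_Z, so π_Z = (160 - (3/2)q_Z)q_Z - 7q_Z.
Maximising: ∂π_Z/∂q_Z = 153 - 3q_Z = 0, giving q_Z = 51.
Then q_C = (258 - 3·51)/6 = 35/2.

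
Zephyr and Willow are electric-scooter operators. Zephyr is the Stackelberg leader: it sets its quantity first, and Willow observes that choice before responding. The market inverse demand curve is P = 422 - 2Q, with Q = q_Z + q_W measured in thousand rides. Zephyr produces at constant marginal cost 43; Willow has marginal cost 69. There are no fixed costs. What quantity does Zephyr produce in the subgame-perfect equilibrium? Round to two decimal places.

Solve by backward induction. Given q_Z, the follower Willow maximises π_W = (422 - 2q_Z - 2q_W)q_W - 69q_W.
Setting the follower's marginal profit to zero, 353 - 2q_Z - 4q_W = 0, i.e. q_W = (353 - 2q_Z)/4.
Zephyr substitutes q_W(q_Z) into its own profit: π_Z = q_Z(422 - 2q_Z - (353 - 2q_Z)/2) - 43q_Z = (491/2 - q_Z)q_Z - 43q_Z.
Maximising: ∂π_Z/∂q_Z = 405/2 - 2q_Z = 0, giving q_Z = 405/4.
Then q_W = (353 - 2·(405/4))/4 = 301/8.

101.25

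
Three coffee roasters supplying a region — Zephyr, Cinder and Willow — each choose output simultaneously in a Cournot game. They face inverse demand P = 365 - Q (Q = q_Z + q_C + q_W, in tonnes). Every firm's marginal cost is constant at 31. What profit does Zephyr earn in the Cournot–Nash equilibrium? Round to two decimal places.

A representative firm's profit is π_i = q_i(365 - Q) - 31q_i.
First-order condition (treating rivals' output as given): 334 - 2q_i - Σ_{j≠i} q_j = 0.
By symmetry each firm produces the same amount; substituting Σ_{j≠i} q_j = 2q_i yields q_i = 334/4 = 167/2.
Price P = 365 - 501/2 = 229/2.
Zephyr's profit: (229/2 - 31)·(167/2) = 6972.2500.

6972.25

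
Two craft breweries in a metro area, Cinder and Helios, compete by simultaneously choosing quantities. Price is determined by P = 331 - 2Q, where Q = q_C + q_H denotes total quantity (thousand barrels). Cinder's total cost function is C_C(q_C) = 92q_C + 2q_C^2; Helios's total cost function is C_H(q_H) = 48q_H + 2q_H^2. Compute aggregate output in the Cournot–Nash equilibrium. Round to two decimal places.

Cinder's profit: π_C = (331 - 2Q)q_C - (92q_C + 2q_C²). Setting ∂π_C/∂q_C = 0: 239 - 8q_C - 2(q_H) = 0.
Helios's profit: π_H = (331 - 2Q)q_H - (48q_H + 2q_H²). Setting ∂π_H/∂q_H = 0: 283 - 8q_H - 2(q_C) = 0.
Rearranging gives the reaction functions q_C = (239 - 2q_H)/8 and q_H = (283 - 2q_C)/8.
Solving the pair: q_C = 673/30, q_H = 893/30.
Total output Q = 673/30 + 893/30 = 261/5.

52.20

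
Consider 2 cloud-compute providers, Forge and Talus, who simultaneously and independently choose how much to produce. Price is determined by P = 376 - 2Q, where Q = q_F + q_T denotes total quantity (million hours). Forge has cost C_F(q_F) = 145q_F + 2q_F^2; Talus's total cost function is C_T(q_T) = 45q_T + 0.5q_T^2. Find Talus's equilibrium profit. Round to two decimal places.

9217.97

Forge's profit: π_F = (376 - 2Q)q_F - (145q_F + 2q_F²). Setting ∂π_F/∂q_F = 0: 231 - 8q_F - 2(q_T) = 0.
Talus's first-order condition: 331 - 5q_T - 2(q_F) = 0.
Rearranging gives the reaction functions q_F = (231 - 2q_T)/8 and q_T = (331 - 2q_F)/5.
Solving the pair: q_F = 493/36, q_T = 1093/18.
Price P = 376 - 2·(893/12) = 1363/6.
Talus's profit: (1363/6)·(1093/18) - 45·(1093/18) - (1/2)(1093/18)² = 9217.9707.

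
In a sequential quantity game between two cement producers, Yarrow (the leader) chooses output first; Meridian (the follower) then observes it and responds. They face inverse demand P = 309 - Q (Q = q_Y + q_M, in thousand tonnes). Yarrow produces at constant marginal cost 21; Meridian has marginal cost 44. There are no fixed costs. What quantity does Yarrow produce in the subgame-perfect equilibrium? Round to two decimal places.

Solve by backward induction. Given q_Y, the follower Meridian maximises π_M = (309 - q_Y - q_M)q_M - 44q_M.
Follower FOC: 265 - q_Y - 2q_M = 0, so q_M(q_Y) = (265 - q_Y)/2.
Yarrow substitutes q_M(q_Y) into its own profit: π_Y = q_Y(309 - q_Y - (265 - q_Y)/2) - 21q_Y = (353/2 - (1/2)q_Y)q_Y - 21q_Y.
The leader's first-order condition 311/2 - q_Y = 0 yields q_Y = 311/2.
Then q_M = (265 - 311/2)/2 = 219/4.

155.50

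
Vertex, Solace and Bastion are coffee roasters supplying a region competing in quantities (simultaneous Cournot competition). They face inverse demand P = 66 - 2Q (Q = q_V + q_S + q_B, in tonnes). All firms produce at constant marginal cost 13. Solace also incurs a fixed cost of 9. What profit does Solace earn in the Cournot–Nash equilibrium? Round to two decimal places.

78.78

A representative firm's profit is π_i = q_i(66 - 2Q) - 13q_i.
Setting ∂π_i/∂q_i = 0 with rivals' quantities fixed: 53 - 4q_i - 2·Σ_{j≠i} q_j = 0.
With identical firms every q_j equals q_i, so Σ_{j≠i} q_j = 2q_i and 53 = 8q_i, giving q_i = 53/8.
Price P = 66 - 2·(159/8) = 105/4.
Solace's profit: (105/4 - 13)·(53/8) - 9 = 78.7813.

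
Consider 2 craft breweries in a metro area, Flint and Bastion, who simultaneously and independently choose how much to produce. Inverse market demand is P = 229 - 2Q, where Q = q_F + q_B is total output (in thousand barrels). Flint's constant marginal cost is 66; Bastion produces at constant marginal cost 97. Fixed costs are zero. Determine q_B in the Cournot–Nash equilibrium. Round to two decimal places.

Flint's profit: π_F = (229 - 2Q)q_F - (66q_F). Setting ∂π_F/∂q_F = 0: 163 - 4q_F - 2(q_B) = 0.
Bastion's first-order condition: 132 - 4q_B - 2(q_F) = 0.
Best responses: q_F = (163 - 2q_B)/4, q_B = (132 - 2q_F)/4.
Substituting one into the other gives q_F = 97/3 and q_B = 101/6.

16.83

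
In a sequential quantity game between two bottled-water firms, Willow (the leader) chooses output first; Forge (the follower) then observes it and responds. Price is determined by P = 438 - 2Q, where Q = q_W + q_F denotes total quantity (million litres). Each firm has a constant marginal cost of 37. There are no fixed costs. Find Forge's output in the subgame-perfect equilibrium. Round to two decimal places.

The follower Forge best-responds to any q_W: π_F = (438 - 2Q)q_F - 37q_F.
∂π_F/∂q_F = 401 - 2q_W - 4q_F = 0 gives the reaction function q_F = (401 - 2q_W)/4.
Willow substitutes q_F(q_W) into its own profit: π_W = q_W(438 - 2q_W - (401 - 2q_W)/2) - 37q_W = (475/2 - q_W)q_W - 37q_W.
Maximising: ∂π_W/∂q_W = 401/2 - 2q_W = 0, giving q_W = 401/4.
Then q_F = (401 - 2·(401/4))/4 = 401/8.

50.13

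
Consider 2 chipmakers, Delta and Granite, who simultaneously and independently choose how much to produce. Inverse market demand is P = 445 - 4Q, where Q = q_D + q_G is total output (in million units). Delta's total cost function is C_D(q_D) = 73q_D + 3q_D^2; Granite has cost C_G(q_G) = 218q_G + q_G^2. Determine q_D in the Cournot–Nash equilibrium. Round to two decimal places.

Delta's profit: π_D = (445 - 4Q)q_D - (73q_D + 3q_D²). Setting ∂π_D/∂q_D = 0: 372 - 14q_D - 4(q_G) = 0.
Granite's profit: π_G = (445 - 4Q)q_G - (218q_G + q_G²). Setting ∂π_G/∂q_G = 0: 227 - 10q_G - 4(q_D) = 0.
So q_D = (372 - 4q_G)/14 and q_G = (227 - 4q_D)/10.
Solving the pair: q_D = 703/31, q_G = 845/62.

22.68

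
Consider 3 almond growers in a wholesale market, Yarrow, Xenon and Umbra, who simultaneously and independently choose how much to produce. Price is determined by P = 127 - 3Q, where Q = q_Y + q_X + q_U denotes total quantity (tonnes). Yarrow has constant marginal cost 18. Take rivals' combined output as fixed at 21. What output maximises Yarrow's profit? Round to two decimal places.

With rivals' combined output fixed at 21, Yarrow's profit is π_Y = (127 - 3·21 - 3q_Y)q_Y - (18q_Y) = (64 - 3q_Y)q_Y - (18q_Y).
∂π_Y/∂q_Y = 46 - 6q_Y = 0, so q_Y = 23/3.

7.67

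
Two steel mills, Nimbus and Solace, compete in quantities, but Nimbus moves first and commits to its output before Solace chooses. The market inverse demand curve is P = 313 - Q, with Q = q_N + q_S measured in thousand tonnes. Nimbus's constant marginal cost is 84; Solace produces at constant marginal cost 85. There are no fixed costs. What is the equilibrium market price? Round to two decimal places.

141.50

The follower Solace best-responds to any q_N: π_S = (313 - Q)q_S - 85q_S.
Follower FOC: 228 - q_N - 2q_S = 0, so q_S(q_N) = (228 - q_N)/2.
Nimbus substitutes q_S(q_N) into its own profit: π_N = q_N(313 - q_N - (228 - q_N)/2) - 84q_N = (199 - (1/2)q_N)q_N - 84q_N.
The leader's first-order condition 115 - q_N = 0 yields q_N = 115.
Then q_S = (228 - 115)/2 = 113/2.
Total output Q = 343/2, so price P = 313 - 343/2 = 283/2.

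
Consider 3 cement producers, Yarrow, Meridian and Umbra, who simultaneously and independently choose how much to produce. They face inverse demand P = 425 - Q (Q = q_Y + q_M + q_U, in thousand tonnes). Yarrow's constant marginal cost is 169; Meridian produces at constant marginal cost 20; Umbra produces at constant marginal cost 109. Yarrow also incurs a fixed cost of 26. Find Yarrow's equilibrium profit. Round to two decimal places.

112.06

Yarrow's profit: π_Y = (425 - Q)q_Y - (169q_Y). Setting ∂π_Y/∂q_Y = 0: 256 - 2q_Y - (q_M + q_U) = 0.
Meridian's first-order condition: 405 - 2q_M - (q_Y + q_U) = 0.
Umbra's profit: π_U = (425 - Q)q_U - (109q_U). Setting ∂π_U/∂q_U = 0: 316 - 2q_U - (q_Y + q_M) = 0.
Adding the 3 first-order conditions: 977 − 4Q = 0, so Q = 977/4.
Back-substituting: q_Y = (256 − 977/4) = 47/4, q_M = (405 − 977/4) = 643/4, q_U = (316 − 977/4) = 287/4.
Price P = 425 - 977/4 = 723/4.
Yarrow's profit: (723/4 - 169)·(47/4) - 26 = 1793/16.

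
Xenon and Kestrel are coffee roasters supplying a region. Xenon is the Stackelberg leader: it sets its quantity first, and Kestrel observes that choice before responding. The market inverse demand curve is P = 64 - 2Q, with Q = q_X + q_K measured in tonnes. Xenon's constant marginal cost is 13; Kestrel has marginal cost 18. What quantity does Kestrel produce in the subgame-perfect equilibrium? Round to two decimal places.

Solve by backward induction. Given q_X, the follower Kestrel maximises π_K = (64 - 2q_X - 2q_K)q_K - 18q_K.
Follower FOC: 46 - 2q_X - 4q_K = 0, so q_K(q_X) = (46 - 2q_X)/4.
The leader anticipates this reaction. Substituting into P = 64 - 2Q gives P = 41 - q_X, so π_X = (41 - q_X)q_X - 13q_X.
Maximising: ∂π_X/∂q_X = 28 - 2q_X = 0, giving q_X = 14.
Then q_K = (46 - 2·14)/4 = 9/2.

4.50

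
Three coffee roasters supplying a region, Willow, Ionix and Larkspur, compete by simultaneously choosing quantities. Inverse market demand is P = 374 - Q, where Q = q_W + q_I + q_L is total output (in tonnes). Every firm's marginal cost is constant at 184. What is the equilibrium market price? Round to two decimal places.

231.50

A representative firm's profit is π_i = q_i(374 - Q) - 184q_i.
Setting ∂π_i/∂q_i = 0 with rivals' quantities fixed: 190 - 2q_i - Σ_{j≠i} q_j = 0.
By symmetry each firm produces the same amount; substituting Σ_{j≠i} q_j = 2q_i yields q_i = 190/4 = 95/2.
Total output Q = 285/2, so price P = 374 - 285/2 = 463/2.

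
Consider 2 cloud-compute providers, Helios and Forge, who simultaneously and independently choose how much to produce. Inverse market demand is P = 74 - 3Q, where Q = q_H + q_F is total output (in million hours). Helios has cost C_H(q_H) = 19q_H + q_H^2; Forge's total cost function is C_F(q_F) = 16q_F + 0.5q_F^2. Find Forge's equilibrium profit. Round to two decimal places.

141.65

Helios's profit: π_H = (74 - 3Q)q_H - (19q_H + q_H²). Setting ∂π_H/∂q_H = 0: 55 - 8q_H - 3(q_F) = 0.
Forge's first-order condition: 58 - 7q_F - 3(q_H) = 0.
Rearranging gives the reaction functions q_H = (55 - 3q_F)/8 and q_F = (58 - 3q_H)/7.
Substituting one into the other gives q_H = 211/47 and q_F = 299/47.
Price P = 74 - 3·(510/47) = 1948/47.
Forge's profit: (1948/47)·(299/47) - 16·(299/47) - (1/2)(299/47)² = 141.6494.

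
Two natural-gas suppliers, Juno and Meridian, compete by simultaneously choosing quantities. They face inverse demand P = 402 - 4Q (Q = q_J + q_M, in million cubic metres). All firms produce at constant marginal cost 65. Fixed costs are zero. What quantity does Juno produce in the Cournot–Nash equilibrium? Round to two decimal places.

Each firm earns π_i = (402 - 4Q)q_i - 65q_i.
Setting ∂π_i/∂q_i = 0 with rivals' quantities fixed: 337 - 8q_i - 4q_j = 0.
With identical firms every q_j equals q_i, so q_j = q_i and 337 = 12q_i, giving q_i = 337/12.

28.08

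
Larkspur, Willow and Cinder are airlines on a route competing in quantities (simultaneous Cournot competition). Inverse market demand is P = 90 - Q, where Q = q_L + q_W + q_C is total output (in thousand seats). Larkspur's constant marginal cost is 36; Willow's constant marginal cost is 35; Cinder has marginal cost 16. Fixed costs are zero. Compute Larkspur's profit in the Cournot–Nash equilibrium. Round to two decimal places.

68.06

Larkspur's profit: π_L = (90 - Q)q_L - (36q_L). Setting ∂π_L/∂q_L = 0: 54 - 2q_L - (q_W + q_C) = 0.
Willow's first-order condition: 55 - 2q_W - (q_L + q_C) = 0.
Cinder's profit: π_C = (90 - Q)q_C - (16q_C). Setting ∂π_C/∂q_C = 0: 74 - 2q_C - (q_L + q_W) = 0.
Summing all 3 equations gives 183 − 4Q = 0, hence Q = 183/4.
Back-substituting: q_L = (54 − 183/4) = 33/4, q_W = (55 − 183/4) = 37/4, q_C = (74 − 183/4) = 113/4.
Price P = 90 - 183/4 = 177/4.
Larkspur's profit: (177/4 - 36)·(33/4) = 1089/16.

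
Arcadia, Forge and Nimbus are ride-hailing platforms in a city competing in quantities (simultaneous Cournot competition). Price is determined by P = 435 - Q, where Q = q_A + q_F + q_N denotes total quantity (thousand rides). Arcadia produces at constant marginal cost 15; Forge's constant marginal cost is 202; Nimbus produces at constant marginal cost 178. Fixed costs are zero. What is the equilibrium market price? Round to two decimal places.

Arcadia's profit: π_A = (435 - Q)q_A - (15q_A). Setting ∂π_A/∂q_A = 0: 420 - 2q_A - (q_F + q_N) = 0.
Forge's first-order condition: 233 - 2q_F - (q_A + q_N) = 0.
Nimbus's first-order condition: 257 - 2q_N - (q_A + q_F) = 0.
Adding the 3 conditions: 910 − 2Q − 2Q = 0, i.e. Q = 455/2.
Back-substituting: q_A = (420 − 455/2) = 385/2, q_F = (233 − 455/2) = 11/2, q_N = (257 − 455/2) = 59/2.
Total output Q = 455/2, so price P = 435 - 455/2 = 415/2.

207.50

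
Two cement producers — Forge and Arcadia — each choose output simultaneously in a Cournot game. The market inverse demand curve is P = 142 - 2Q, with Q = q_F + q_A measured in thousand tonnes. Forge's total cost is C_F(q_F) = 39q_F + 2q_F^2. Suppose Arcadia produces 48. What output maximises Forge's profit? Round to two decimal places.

0.88

With the rival's output fixed at 48, Forge's profit is π_F = (142 - 2·48 - 2q_F)q_F - (39q_F + 2q_F²) = (46 - 2q_F)q_F - (39q_F + 2q_F²).
∂π_F/∂q_F = 7 - 8q_F = 0, so q_F = 7/8.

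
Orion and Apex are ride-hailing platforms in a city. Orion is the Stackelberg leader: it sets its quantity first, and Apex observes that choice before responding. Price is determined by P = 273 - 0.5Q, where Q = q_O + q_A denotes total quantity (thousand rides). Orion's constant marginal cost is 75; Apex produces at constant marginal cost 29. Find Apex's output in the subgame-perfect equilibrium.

Solve by backward induction. Given q_O, the follower Apex maximises π_A = (273 - (1/2)q_O - (1/2)q_A)q_A - 29q_A.
∂π_A/∂q_A = 244 - (1/2)q_O - q_A = 0 gives the reaction function q_A = (244 - (1/2)q_O).
Orion substitutes q_A(q_O) into its own profit: π_O = q_O(273 - (1/2)q_O - (244 - (1/2)q_O)/2) - 75q_O = (151 - (1/4)q_O)q_O - 75q_O.
Maximising: ∂π_O/∂q_O = 76 - (1/2)q_O = 0, giving q_O = 152.
Then q_A = (244 - (1/2)·152) = 168.

168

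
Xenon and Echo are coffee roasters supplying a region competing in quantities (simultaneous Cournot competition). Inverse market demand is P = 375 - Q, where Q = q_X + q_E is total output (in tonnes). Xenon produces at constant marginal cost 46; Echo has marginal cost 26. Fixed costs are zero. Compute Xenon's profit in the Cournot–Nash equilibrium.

10609

Xenon's profit: π_X = (375 - Q)q_X - (46q_X). Setting ∂π_X/∂q_X = 0: 329 - 2q_X - (q_E) = 0.
Echo's first-order condition: 349 - 2q_E - (q_X) = 0.
So q_X = (329 - q_E)/2 and q_E = (349 - q_X)/2.
Substituting one into the other gives q_X = 103 and q_E = 123.
Price P = 375 - 226 = 149.
Xenon's profit: (149 - 46)·103 = 10609.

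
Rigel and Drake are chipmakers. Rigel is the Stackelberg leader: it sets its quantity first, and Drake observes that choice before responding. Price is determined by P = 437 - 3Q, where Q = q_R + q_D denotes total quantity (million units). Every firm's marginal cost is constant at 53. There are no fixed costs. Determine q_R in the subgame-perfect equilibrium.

64

The follower Drake best-responds to any q_R: π_D = (437 - 3Q)q_D - 53q_D.
∂π_D/∂q_D = 384 - 3q_R - 6q_D = 0 gives the reaction function q_D = (384 - 3q_R)/6.
Rigel substitutes q_D(q_R) into its own profit: π_R = q_R(437 - 3q_R - (384 - 3q_R)/2) - 53q_R = (245 - (3/2)q_R)q_R - 53q_R.
The leader's first-order condition 192 - 3q_R = 0 yields q_R = 64.
Then q_D = (384 - 3·64)/6 = 32.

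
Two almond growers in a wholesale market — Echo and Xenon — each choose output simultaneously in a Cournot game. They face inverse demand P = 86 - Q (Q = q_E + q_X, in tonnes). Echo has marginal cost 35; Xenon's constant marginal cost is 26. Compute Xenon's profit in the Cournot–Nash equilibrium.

529

Echo's profit: π_E = (86 - Q)q_E - (35q_E). Setting ∂π_E/∂q_E = 0: 51 - 2q_E - (q_X) = 0.
Xenon's profit: π_X = (86 - Q)q_X - (26q_X). Setting ∂π_X/∂q_X = 0: 60 - 2q_X - (q_E) = 0.
Best responses: q_E = (51 - q_X)/2, q_X = (60 - q_E)/2.
Substituting one into the other gives q_E = 14 and q_X = 23.
Price P = 86 - 37 = 49.
Xenon's profit: (49 - 26)·23 = 529.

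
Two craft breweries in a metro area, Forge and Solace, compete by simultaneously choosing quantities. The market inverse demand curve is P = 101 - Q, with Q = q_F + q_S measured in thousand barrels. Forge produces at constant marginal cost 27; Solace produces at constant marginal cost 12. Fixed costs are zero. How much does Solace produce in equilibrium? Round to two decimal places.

Forge's profit: π_F = (101 - Q)q_F - (27q_F). Setting ∂π_F/∂q_F = 0: 74 - 2q_F - (q_S) = 0.
Solace's profit: π_S = (101 - Q)q_S - (12q_S). Setting ∂π_S/∂q_S = 0: 89 - 2q_S - (q_F) = 0.
Best responses: q_F = (74 - q_S)/2, q_S = (89 - q_F)/2.
Substituting one into the other gives q_F = 59/3 and q_S = 104/3.

34.67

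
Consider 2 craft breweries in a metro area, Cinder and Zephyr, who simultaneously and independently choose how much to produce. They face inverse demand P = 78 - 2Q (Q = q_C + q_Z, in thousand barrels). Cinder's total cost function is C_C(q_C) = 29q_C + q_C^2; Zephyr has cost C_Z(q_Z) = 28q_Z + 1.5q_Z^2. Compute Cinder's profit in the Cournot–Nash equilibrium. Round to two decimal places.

Cinder's profit: π_C = (78 - 2Q)q_C - (29q_C + q_C²). Setting ∂π_C/∂q_C = 0: 49 - 6q_C - 2(q_Z) = 0.
Zephyr's first-order condition: 50 - 7q_Z - 2(q_C) = 0.
Best responses: q_C = (49 - 2q_Z)/6, q_Z = (50 - 2q_C)/7.
Substituting one into the other gives q_C = 243/38 and q_Z = 101/19.
Price P = 78 - 2·(445/38) = 1037/19.
Cinder's profit: (1037/19)·(243/38) - 29·(243/38) - (243/38)² = 122.6780.

122.68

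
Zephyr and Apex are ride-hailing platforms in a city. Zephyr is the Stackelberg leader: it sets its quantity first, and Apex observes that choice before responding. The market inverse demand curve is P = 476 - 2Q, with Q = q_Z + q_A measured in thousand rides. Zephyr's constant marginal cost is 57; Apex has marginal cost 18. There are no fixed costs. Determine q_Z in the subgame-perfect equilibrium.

Solve by backward induction. Given q_Z, the follower Apex maximises π_A = (476 - 2q_Z - 2q_A)q_A - 18q_A.
Follower FOC: 458 - 2q_Z - 4q_A = 0, so q_A(q_Z) = (458 - 2q_Z)/4.
Zephyr substitutes q_A(q_Z) into its own profit: π_Z = q_Z(476 - 2q_Z - (458 - 2q_Z)/2) - 57q_Z = (247 - q_Z)q_Z - 57q_Z.
The leader's first-order condition 190 - 2q_Z = 0 yields q_Z = 95.
Then q_A = (458 - 2·95)/4 = 67.

95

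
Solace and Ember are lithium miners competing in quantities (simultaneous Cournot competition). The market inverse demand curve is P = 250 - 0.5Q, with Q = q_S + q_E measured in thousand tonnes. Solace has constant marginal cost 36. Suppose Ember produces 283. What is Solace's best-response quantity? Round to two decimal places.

72.50

With the rival's output fixed at 283, Solace's profit is π_S = (250 - (1/2)·283 - (1/2)q_S)q_S - (36q_S) = (217/2 - (1/2)q_S)q_S - (36q_S).
∂π_S/∂q_S = 145/2 - q_S = 0, so q_S = 145/2.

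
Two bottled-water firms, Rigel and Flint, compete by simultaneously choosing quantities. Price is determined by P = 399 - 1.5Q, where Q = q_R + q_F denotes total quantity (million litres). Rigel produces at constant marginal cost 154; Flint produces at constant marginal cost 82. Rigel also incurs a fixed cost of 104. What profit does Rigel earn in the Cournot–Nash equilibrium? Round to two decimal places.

2112.96

Rigel's profit: π_R = (399 - 1.5Q)q_R - (154q_R). Setting ∂π_R/∂q_R = 0: 245 - 3q_R - (3/2)(q_F) = 0.
Flint's profit: π_F = (399 - 1.5Q)q_F - (82q_F). Setting ∂π_F/∂q_F = 0: 317 - 3q_F - (3/2)(q_R) = 0.
Best responses: q_R = (245 - (3/2)q_F)/3, q_F = (317 - (3/2)q_R)/3.
Substituting one into the other gives q_R = 346/9 and q_F = 778/9.
Price P = 399 - (3/2)·(1124/9) = 635/3.
Rigel's profit: (635/3 - 154)·(346/9) - 104 = 2112.9630.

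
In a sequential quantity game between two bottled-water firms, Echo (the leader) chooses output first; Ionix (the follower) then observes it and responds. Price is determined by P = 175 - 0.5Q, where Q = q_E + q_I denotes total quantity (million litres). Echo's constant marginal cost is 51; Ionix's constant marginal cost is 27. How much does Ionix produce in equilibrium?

98

Solve by backward induction. Given q_E, the follower Ionix maximises π_I = (175 - (1/2)q_E - (1/2)q_I)q_I - 27q_I.
∂π_I/∂q_I = 148 - (1/2)q_E - q_I = 0 gives the reaction function q_I = (148 - (1/2)q_E).
Echo substitutes q_I(q_E) into its own profit: π_E = q_E(175 - (1/2)q_E - (148 - (1/2)q_E)/2) - 51q_E = (101 - (1/4)q_E)q_E - 51q_E.
The leader's first-order condition 50 - (1/2)q_E = 0 yields q_E = 100.
Then q_I = (148 - (1/2)·100) = 98.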